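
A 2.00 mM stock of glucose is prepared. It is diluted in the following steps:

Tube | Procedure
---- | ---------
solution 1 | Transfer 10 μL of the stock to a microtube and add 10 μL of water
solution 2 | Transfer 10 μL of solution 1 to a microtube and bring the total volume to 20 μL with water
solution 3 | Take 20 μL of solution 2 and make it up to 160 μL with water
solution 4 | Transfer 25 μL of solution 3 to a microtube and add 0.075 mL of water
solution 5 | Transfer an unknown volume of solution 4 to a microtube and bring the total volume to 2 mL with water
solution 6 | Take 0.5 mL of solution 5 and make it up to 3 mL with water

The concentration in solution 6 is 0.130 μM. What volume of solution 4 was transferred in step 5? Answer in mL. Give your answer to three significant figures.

Step 1: 10 μL + 10 μL = 20 μL total → factor 20/10 = 2
Step 2: 10 μL brought to 20 μL → factor 20/10 = 2
Step 3: 20 μL brought to 160 μL → factor 160/20 = 8
Step 4: 25 μL + 0.075 mL = 100 μL total → factor 100/25 = 4
Step 5: v brought to 2 mL → factor = 2 mL/v
Step 6: 0.5 mL brought to 3 mL → factor 3/0.5 = 6
Product of known-step factors = 768
Overall factor = 2.00 mM / (0.130 μM) = 15385
Step-5 factor = 15385 / 768 = 20.032
v = 2 mL / 20.032 = 0.0998 mL

0.0998 mL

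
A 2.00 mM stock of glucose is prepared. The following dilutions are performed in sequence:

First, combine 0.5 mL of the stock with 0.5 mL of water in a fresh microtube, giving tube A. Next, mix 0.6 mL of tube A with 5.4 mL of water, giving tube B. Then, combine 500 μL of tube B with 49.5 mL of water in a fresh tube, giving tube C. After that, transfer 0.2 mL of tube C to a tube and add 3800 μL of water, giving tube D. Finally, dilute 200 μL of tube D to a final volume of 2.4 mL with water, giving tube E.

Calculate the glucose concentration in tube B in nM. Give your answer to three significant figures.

Step 1: 0.5 mL + 0.5 mL = 1 mL total → factor 1/0.5 = 2
Step 2: 0.6 mL + 5.4 mL = 6 mL total → factor 6/0.6 = 10
Dilution factor through tube B = 2 × 10 = 20
[tube B] = 2.00 mM / 20 = 0.1000 mM = 1.00 × 10^5 nM

1.00 × 10^5 nM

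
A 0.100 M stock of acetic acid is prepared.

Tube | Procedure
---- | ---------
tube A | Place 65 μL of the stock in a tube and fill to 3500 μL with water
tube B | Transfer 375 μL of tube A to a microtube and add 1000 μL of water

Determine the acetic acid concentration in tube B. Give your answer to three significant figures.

Step 1: 65 μL brought to 3500 μL → factor 3500/65 = 53.846
Step 2: 375 μL + 1000 μL = 1375 μL total → factor 1375/375 = 3.6667
Overall dilution factor = 53.846 × 3.6667 = 197.44
Final = 0.100 M / 197.44 = 0.000506 M

0.000506 M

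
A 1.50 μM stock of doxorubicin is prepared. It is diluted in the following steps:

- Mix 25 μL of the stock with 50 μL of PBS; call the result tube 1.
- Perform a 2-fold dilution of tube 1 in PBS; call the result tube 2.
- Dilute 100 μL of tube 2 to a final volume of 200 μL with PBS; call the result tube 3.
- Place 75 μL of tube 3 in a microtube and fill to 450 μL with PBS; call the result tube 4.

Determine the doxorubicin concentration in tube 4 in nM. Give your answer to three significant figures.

20.8 nM

Step 1: 25 μL + 50 μL = 75 μL total → factor 75/25 = 3
Step 2: 2-fold → factor 2
Step 3: 100 μL brought to 200 μL → factor 200/100 = 2
Step 4: 75 μL brought to 450 μL → factor 450/75 = 6
Overall dilution factor = 3 × 2 × 2 × 6 = 72
Final = 1.50 μM / 72 = 0.02083 μM = 20.8 nM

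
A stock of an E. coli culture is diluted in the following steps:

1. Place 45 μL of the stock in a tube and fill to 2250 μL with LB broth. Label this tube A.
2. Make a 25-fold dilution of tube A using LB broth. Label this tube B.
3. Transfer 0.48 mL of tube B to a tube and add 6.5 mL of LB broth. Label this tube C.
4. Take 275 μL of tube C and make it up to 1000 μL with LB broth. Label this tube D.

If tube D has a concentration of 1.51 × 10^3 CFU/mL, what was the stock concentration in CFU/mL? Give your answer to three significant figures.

9.98 × 10^7 CFU/mL

Step 1: 45 μL brought to 2250 μL → factor 2250/45 = 50
Step 2: 25-fold → factor 25
Step 3: 0.48 mL + 6.5 mL = 6.98 mL total → factor 6.98/0.48 = 14.542
Step 4: 275 μL brought to 1000 μL → factor 1000/275 = 3.6364
Overall dilution factor = 50 × 25 × 14.542 × 3.6364 = 66098
Stock = 1.51 × 10^3 CFU/mL × 66098 = 9.98 × 10^7 CFU/mL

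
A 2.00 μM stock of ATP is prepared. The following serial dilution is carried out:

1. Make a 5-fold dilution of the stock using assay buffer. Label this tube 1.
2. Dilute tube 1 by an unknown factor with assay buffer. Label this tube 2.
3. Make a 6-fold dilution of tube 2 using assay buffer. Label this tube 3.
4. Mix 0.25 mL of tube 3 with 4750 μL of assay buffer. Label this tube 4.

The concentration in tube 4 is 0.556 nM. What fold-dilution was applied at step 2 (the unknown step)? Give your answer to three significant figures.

Step 1: 5-fold → factor 5
Step 2: unknown factor x
Step 3: 6-fold → factor 6
Step 4: 0.25 mL + 4750 μL = 5 mL total → factor 5/0.25 = 20
Product of known-step factors = 600
Overall factor = 2.00 μM / (0.556 nM) = 3597.1
x = 3597.1 / 600 = 6.00

6.00-fold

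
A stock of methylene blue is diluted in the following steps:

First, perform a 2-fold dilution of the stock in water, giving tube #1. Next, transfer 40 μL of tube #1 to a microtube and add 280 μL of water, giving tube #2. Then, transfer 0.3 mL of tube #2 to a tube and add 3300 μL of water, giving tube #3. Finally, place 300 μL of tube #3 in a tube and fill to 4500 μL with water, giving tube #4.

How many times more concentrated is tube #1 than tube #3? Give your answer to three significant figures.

Step 1: 2-fold → factor 2
Step 2: 40 μL + 280 μL = 320 μL total → factor 320/40 = 8
Step 3: 0.3 mL + 3300 μL = 3.6 mL total → factor 3.6/0.3 = 12
Dilution factor to tube #1 = 2; to tube #3 = 192
[tube #1]/[tube #3] = (factor to tube #3)/(factor to tube #1) = 192/2 = 96.0

96.0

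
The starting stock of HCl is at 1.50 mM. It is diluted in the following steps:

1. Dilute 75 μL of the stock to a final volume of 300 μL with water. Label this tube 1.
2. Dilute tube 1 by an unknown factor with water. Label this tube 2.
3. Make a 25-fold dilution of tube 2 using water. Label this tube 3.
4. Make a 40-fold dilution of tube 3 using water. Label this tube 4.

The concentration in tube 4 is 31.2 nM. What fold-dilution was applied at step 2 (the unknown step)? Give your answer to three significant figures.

12.0-fold

Step 1: 75 μL brought to 300 μL → factor 300/75 = 4
Step 2: unknown factor x
Step 3: 25-fold → factor 25
Step 4: 40-fold → factor 40
Product of known-step factors = 4000
Overall factor = 1.50 mM / (31.2 nM) = 48077
x = 48077 / 4000 = 12.0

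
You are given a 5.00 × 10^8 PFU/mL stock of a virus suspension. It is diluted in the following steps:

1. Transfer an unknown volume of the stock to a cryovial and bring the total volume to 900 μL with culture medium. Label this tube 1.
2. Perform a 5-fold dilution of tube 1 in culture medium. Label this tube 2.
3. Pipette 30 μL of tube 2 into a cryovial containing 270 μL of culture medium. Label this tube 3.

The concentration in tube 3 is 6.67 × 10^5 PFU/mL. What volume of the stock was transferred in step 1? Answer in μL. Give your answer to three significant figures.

60.0 μL

Step 1: v brought to 900 μL → factor = 900 μL/v
Step 2: 5-fold → factor 5
Step 3: 30 μL + 270 μL = 300 μL total → factor 300/30 = 10
Product of known-step factors = 50
Overall factor = 5.00 × 10^8 PFU/mL / (6.67 × 10^5 PFU/mL) = 749.63
Step-1 factor = 749.63 / 50 = 14.993
v = 900 μL / 14.993 = 60.0 μL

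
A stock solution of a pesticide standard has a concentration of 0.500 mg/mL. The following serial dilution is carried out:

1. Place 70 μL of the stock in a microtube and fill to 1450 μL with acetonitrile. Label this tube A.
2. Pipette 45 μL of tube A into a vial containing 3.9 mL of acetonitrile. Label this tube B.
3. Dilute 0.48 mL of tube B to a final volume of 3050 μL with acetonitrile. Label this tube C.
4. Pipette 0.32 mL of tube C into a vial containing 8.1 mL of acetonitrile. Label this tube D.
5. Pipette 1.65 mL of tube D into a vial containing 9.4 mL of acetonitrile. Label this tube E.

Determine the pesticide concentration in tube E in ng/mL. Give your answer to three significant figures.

0.246 ng/mL

Step 1: 70 μL brought to 1450 μL → factor 1450/70 = 20.714
Step 2: 45 μL + 3.9 mL = 3945 μL total → factor 3945/45 = 87.667
Step 3: 0.48 mL brought to 3050 μL → factor 3.05/0.48 = 6.3542
Step 4: 0.32 mL + 8.1 mL = 8.42 mL total → factor 8.42/0.32 = 26.312
Step 5: 1.65 mL + 9.4 mL = 11.05 mL total → factor 11.05/1.65 = 6.697
Overall dilution factor = 20.714 × 87.667 × 6.3542 × 26.312 × 6.697 = 2.0333 × 10^6
Final = 0.500 mg/mL / 2.0333 × 10^6 = 2.459 × 10^-7 mg/mL = 0.246 ng/mL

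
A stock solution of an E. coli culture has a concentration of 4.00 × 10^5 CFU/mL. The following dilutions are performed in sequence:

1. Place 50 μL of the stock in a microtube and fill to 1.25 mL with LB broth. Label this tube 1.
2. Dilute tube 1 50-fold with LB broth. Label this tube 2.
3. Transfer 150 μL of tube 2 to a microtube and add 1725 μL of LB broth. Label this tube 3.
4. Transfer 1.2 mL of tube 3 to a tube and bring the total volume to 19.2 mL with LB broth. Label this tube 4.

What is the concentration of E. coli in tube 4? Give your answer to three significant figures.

Step 1: 50 μL brought to 1.25 mL → factor 1250/50 = 25
Step 2: 50-fold → factor 50
Step 3: 150 μL + 1725 μL = 1875 μL total → factor 1875/150 = 12.5
Step 4: 1.2 mL brought to 19.2 mL → factor 19.2/1.2 = 16
Overall dilution factor = 25 × 50 × 12.5 × 16 = 2.5 × 10^5
Final = 4.00 × 10^5 CFU/mL / 2.5 × 10^5 = 1.60 CFU/mL

1.60 CFU/mL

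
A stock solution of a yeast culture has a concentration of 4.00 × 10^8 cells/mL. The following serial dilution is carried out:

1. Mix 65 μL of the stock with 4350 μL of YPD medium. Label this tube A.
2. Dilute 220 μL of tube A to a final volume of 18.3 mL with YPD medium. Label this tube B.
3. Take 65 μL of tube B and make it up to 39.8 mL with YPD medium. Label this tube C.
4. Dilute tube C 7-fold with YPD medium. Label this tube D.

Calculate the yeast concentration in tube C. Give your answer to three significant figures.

116 cells/mL

Step 1: 65 μL + 4350 μL = 4415 μL total → factor 4415/65 = 67.923
Step 2: 220 μL brought to 18.3 mL → factor 18300/220 = 83.182
Step 3: 65 μL brought to 39.8 mL → factor 39800/65 = 612.31
Dilution factor through tube C = 67.923 × 83.182 × 612.31 = 3.4595 × 10^6
[tube C] = 4.00 × 10^8 cells/mL / 3.4595 × 10^6 = 116 cells/mL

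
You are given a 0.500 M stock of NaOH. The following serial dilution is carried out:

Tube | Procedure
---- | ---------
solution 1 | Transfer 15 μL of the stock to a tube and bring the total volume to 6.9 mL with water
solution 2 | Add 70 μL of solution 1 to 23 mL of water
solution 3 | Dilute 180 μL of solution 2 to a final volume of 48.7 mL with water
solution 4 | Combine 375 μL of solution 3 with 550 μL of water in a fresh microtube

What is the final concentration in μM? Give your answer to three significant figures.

Step 1: 15 μL brought to 6.9 mL → factor 6900/15 = 460
Step 2: 70 μL + 23 mL = 23070 μL total → factor 23070/70 = 329.57
Step 3: 180 μL brought to 48.7 mL → factor 48700/180 = 270.56
Step 4: 375 μL + 550 μL = 925 μL total → factor 925/375 = 2.4667
Overall dilution factor = 460 × 329.57 × 270.56 × 2.4667 = 1.0118 × 10^8
Final = 0.500 M / 1.0118 × 10^8 = 4.942 × 10^-9 M = 0.00494 μM

0.00494 μM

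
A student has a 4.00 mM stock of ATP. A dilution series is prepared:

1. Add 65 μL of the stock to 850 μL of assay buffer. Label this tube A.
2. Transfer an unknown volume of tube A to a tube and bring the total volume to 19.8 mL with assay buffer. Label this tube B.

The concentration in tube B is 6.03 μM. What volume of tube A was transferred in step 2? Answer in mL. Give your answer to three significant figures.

0.420 mL

Step 1: 65 μL + 850 μL = 915 μL total → factor 915/65 = 14.077
Step 2: v brought to 19.8 mL → factor = 19.8 mL/v
Product of known-step factors = 14.077
Overall factor = 4.00 mM / (6.03 μM) = 663.35
Step-2 factor = 663.35 / 14.077 = 47.123
v = 19.8 mL / 47.123 = 0.420 mL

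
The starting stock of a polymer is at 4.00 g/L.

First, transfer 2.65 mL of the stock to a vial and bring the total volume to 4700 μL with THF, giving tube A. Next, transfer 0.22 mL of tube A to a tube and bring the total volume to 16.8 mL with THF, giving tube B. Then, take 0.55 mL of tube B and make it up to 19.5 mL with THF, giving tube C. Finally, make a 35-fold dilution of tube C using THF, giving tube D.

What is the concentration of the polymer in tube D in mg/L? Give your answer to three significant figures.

Step 1: 2.65 mL brought to 4700 μL → factor 4.7/2.65 = 1.7736
Step 2: 0.22 mL brought to 16.8 mL → factor 16.8/0.22 = 76.364
Step 3: 0.55 mL brought to 19.5 mL → factor 19.5/0.55 = 35.455
Step 4: 35-fold → factor 35
Overall dilution factor = 1.7736 × 76.364 × 35.455 × 35 = 1.6807 × 10^5
Final = 4.00 g/L / 1.6807 × 10^5 = 2.380 × 10^-5 g/L = 0.0238 mg/L

0.0238 mg/L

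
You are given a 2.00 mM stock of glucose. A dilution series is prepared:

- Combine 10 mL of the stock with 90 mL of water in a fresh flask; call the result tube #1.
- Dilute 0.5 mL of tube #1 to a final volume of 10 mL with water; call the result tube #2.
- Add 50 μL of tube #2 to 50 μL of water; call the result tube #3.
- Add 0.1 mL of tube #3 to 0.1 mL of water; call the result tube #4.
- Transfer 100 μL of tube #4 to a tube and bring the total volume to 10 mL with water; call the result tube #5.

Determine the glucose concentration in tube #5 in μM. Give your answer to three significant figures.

Step 1: 10 mL + 90 mL = 100 mL total → factor 100/10 = 10
Step 2: 0.5 mL brought to 10 mL → factor 10/0.5 = 20
Step 3: 50 μL + 50 μL = 100 μL total → factor 100/50 = 2
Step 4: 0.1 mL + 0.1 mL = 0.2 mL total → factor 0.2/0.1 = 2
Step 5: 100 μL brought to 10 mL → factor 10000/100 = 100
Overall dilution factor = 10 × 20 × 2 × 2 × 100 = 80000
Final = 2.00 mM / 80000 = 2.500 × 10^-5 mM = 0.0250 μM

0.0250 μM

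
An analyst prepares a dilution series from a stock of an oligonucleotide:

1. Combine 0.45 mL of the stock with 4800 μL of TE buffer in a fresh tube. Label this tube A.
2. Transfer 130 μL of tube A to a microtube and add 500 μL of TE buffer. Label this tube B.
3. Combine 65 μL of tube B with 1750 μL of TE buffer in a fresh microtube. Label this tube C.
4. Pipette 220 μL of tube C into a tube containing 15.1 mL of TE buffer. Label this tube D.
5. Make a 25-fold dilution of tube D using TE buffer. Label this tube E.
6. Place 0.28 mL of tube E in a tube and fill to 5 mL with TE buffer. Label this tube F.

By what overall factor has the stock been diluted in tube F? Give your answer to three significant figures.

4.91 × 10^7

Step 1: 0.45 mL + 4800 μL = 5.25 mL total → factor 5.25/0.45 = 11.667
Step 2: 130 μL + 500 μL = 630 μL total → factor 630/130 = 4.8462
Step 3: 65 μL + 1750 μL = 1815 μL total → factor 1815/65 = 27.923
Step 4: 220 μL + 15.1 mL = 15320 μL total → factor 15320/220 = 69.636
Step 5: 25-fold → factor 25
Step 6: 0.28 mL brought to 5 mL → factor 5/0.28 = 17.857
Overall dilution factor = 11.667 × 4.8462 × 27.923 × 69.636 × 25 × 17.857 = 4.9079 × 10^7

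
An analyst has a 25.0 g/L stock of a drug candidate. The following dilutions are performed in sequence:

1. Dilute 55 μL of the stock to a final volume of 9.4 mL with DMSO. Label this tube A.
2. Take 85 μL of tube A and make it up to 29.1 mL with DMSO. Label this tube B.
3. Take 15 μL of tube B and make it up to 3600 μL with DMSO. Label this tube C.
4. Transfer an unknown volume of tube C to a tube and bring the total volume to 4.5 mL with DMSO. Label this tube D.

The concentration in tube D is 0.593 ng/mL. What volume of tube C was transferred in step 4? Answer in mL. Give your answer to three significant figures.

Step 1: 55 μL brought to 9.4 mL → factor 9400/55 = 170.91
Step 2: 85 μL brought to 29.1 mL → factor 29100/85 = 342.35
Step 3: 15 μL brought to 3600 μL → factor 3600/15 = 240
Step 4: v brought to 4.5 mL → factor = 4.5 mL/v
Product of known-step factors = 1.4043 × 10^7
Overall factor = 25.0 g/L / (0.593 ng/mL) = 4.2159 × 10^7
Step-4 factor = 4.2159 × 10^7 / 1.4043 × 10^7 = 3.0022
v = 4.5 mL / 3.0022 = 1.50 mL

1.50 mL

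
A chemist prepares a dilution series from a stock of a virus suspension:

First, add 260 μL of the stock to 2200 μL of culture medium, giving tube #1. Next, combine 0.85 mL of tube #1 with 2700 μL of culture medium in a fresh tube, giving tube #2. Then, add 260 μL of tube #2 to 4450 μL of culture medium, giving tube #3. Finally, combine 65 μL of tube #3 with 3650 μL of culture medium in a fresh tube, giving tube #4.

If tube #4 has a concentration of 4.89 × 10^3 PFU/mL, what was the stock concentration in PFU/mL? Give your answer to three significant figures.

Step 1: 260 μL + 2200 μL = 2460 μL total → factor 2460/260 = 9.4615
Step 2: 0.85 mL + 2700 μL = 3.55 mL total → factor 3.55/0.85 = 4.1765
Step 3: 260 μL + 4450 μL = 4710 μL total → factor 4710/260 = 18.115
Step 4: 65 μL + 3650 μL = 3715 μL total → factor 3715/65 = 57.154
Overall dilution factor = 9.4615 × 4.1765 × 18.115 × 57.154 = 40913
Stock = 4.89 × 10^3 PFU/mL × 40913 = 2.00 × 10^8 PFU/mL

2.00 × 10^8 PFU/mL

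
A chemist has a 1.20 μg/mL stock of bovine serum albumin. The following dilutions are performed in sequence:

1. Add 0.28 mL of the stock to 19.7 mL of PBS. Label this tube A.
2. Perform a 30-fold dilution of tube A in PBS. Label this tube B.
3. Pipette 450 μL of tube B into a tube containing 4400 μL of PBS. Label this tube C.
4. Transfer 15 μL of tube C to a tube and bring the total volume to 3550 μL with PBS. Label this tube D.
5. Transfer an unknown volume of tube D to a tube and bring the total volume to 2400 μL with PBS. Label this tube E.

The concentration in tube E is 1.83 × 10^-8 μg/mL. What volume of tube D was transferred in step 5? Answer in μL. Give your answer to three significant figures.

200 μL

Step 1: 0.28 mL + 19.7 mL = 19.98 mL total → factor 19.98/0.28 = 71.357
Step 2: 30-fold → factor 30
Step 3: 450 μL + 4400 μL = 4850 μL total → factor 4850/450 = 10.778
Step 4: 15 μL brought to 3550 μL → factor 3550/15 = 236.67
Step 5: v brought to 2400 μL → factor = 2400 μL/v
Product of known-step factors = 5.4604 × 10^6
Overall factor = 1.20 μg/mL / (1.83 × 10^-8 μg/mL) = 6.5574 × 10^7
Step-5 factor = 6.5574 × 10^7 / 5.4604 × 10^6 = 12.009
v = 2400 μL / 12.009 = 200 μL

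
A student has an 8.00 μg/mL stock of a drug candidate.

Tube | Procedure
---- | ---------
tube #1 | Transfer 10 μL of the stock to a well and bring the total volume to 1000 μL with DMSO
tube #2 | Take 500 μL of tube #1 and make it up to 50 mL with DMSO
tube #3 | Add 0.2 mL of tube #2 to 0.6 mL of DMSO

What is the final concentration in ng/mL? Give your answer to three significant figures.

Step 1: 10 μL brought to 1000 μL → factor 1000/10 = 100
Step 2: 500 μL brought to 50 mL → factor 50000/500 = 100
Step 3: 0.2 mL + 0.6 mL = 0.8 mL total → factor 0.8/0.2 = 4
Overall dilution factor = 100 × 100 × 4 = 40000
Final = 8.00 μg/mL / 40000 = 0.0002000 μg/mL = 0.200 ng/mL

0.200 ng/mL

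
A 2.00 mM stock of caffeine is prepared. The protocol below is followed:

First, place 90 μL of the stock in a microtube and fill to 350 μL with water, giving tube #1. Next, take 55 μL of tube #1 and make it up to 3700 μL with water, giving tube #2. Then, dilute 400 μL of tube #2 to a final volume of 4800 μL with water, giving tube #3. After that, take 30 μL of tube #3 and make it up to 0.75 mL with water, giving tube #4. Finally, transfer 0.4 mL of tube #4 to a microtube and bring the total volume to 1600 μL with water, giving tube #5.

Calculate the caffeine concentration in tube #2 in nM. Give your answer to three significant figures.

7.64 × 10^3 nM

Step 1: 90 μL brought to 350 μL → factor 350/90 = 3.8889
Step 2: 55 μL brought to 3700 μL → factor 3700/55 = 67.273
Dilution factor through tube #2 = 3.8889 × 67.273 = 261.62
[tube #2] = 2.00 mM / 261.62 = 0.007645 mM = 7.64 × 10^3 nM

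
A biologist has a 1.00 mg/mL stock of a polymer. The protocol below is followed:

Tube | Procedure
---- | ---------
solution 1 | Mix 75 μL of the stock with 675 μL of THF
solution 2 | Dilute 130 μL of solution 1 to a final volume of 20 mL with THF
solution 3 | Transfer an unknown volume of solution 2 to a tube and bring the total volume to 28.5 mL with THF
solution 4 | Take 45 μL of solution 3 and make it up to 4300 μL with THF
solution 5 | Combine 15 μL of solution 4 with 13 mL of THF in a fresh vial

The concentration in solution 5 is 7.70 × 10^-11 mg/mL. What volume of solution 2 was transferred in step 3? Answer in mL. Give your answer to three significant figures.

0.280 mL

Step 1: 75 μL + 675 μL = 750 μL total → factor 750/75 = 10
Step 2: 130 μL brought to 20 mL → factor 20000/130 = 153.85
Step 3: v brought to 28.5 mL → factor = 28.5 mL/v
Step 4: 45 μL brought to 4300 μL → factor 4300/45 = 95.556
Step 5: 15 μL + 13 mL = 13015 μL total → factor 13015/15 = 867.67
Product of known-step factors = 1.2755 × 10^8
Overall factor = 1.00 mg/mL / (7.70 × 10^-11 mg/mL) = 1.2987 × 10^10
Step-3 factor = 1.2987 × 10^10 / 1.2755 × 10^8 = 101.82
v = 28.5 mL / 101.82 = 0.280 mL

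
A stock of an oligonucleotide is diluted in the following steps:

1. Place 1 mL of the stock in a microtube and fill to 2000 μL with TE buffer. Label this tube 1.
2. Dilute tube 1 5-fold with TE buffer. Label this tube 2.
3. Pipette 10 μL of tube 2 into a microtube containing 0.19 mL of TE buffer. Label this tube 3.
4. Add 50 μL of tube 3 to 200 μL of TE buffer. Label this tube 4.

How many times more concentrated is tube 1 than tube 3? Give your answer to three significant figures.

100

Step 1: 1 mL brought to 2000 μL → factor 2/1 = 2
Step 2: 5-fold → factor 5
Step 3: 10 μL + 0.19 mL = 200 μL total → factor 200/10 = 20
Dilution factor to tube 1 = 2; to tube 3 = 200
[tube 1]/[tube 3] = (factor to tube 3)/(factor to tube 1) = 200/2 = 100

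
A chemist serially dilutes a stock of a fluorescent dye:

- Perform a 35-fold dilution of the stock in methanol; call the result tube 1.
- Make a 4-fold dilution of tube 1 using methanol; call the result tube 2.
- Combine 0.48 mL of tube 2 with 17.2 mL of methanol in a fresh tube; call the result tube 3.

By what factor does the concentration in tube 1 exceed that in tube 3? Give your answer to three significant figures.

Step 1: 35-fold → factor 35
Step 2: 4-fold → factor 4
Step 3: 0.48 mL + 17.2 mL = 17.68 mL total → factor 17.68/0.48 = 36.833
Dilution factor to tube 1 = 35; to tube 3 = 5156.7
[tube 1]/[tube 3] = (factor to tube 3)/(factor to tube 1) = 5156.7/35 = 147

147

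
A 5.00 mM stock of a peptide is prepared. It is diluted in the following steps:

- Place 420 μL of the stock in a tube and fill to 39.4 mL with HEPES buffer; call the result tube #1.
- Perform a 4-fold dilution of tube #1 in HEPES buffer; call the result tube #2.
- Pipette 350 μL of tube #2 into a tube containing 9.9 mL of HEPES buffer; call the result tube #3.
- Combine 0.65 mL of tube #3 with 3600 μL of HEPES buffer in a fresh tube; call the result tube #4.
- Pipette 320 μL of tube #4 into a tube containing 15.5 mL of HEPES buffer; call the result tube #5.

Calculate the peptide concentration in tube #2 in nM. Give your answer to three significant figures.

1.33 × 10^4 nM

Step 1: 420 μL brought to 39.4 mL → factor 39400/420 = 93.81
Step 2: 4-fold → factor 4
Dilution factor through tube #2 = 93.81 × 4 = 375.24
[tube #2] = 5.00 mM / 375.24 = 0.01332 mM = 1.33 × 10^4 nM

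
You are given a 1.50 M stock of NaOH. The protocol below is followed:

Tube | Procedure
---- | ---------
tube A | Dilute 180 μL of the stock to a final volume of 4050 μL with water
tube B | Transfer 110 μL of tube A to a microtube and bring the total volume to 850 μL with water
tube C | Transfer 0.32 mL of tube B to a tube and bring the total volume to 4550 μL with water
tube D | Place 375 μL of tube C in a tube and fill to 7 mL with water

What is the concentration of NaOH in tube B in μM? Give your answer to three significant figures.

8.63 × 10^3 μM

Step 1: 180 μL brought to 4050 μL → factor 4050/180 = 22.5
Step 2: 110 μL brought to 850 μL → factor 850/110 = 7.7273
Dilution factor through tube B = 22.5 × 7.7273 = 173.86
[tube B] = 1.50 M / 173.86 = 0.008627 M = 8.63 × 10^3 μM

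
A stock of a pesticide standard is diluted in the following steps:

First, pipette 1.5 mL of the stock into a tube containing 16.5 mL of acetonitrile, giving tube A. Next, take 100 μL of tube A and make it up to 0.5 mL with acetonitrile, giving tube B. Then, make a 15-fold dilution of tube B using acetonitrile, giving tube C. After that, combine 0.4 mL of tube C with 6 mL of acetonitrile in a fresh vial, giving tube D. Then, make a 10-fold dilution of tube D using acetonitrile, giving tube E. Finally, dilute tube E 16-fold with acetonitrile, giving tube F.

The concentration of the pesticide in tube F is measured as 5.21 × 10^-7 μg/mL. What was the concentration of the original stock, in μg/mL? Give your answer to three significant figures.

Step 1: 1.5 mL + 16.5 mL = 18 mL total → factor 18/1.5 = 12
Step 2: 100 μL brought to 0.5 mL → factor 500/100 = 5
Step 3: 15-fold → factor 15
Step 4: 0.4 mL + 6 mL = 6.4 mL total → factor 6.4/0.4 = 16
Step 5: 10-fold → factor 10
Step 6: 16-fold → factor 16
Overall dilution factor = 12 × 5 × 15 × 16 × 10 × 16 = 2.304 × 10^6
Stock = 5.21 × 10^-7 μg/mL × 2.304 × 10^6 = 1.20 μg/mL

1.20 μg/mL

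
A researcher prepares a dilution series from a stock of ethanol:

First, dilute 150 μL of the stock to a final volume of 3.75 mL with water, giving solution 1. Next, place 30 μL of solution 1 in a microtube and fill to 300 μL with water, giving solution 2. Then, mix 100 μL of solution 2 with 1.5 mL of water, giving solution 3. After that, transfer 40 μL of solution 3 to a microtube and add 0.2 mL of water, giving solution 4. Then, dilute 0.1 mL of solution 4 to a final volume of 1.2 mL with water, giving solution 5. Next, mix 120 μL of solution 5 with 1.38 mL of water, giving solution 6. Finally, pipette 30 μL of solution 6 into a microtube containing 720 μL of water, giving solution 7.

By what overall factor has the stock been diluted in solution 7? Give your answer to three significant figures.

Step 1: 150 μL brought to 3.75 mL → factor 3750/150 = 25
Step 2: 30 μL brought to 300 μL → factor 300/30 = 10
Step 3: 100 μL + 1.5 mL = 1600 μL total → factor 1600/100 = 16
Step 4: 40 μL + 0.2 mL = 240 μL total → factor 240/40 = 6
Step 5: 0.1 mL brought to 1.2 mL → factor 1.2/0.1 = 12
Step 6: 120 μL + 1.38 mL = 1500 μL total → factor 1500/120 = 12.5
Step 7: 30 μL + 720 μL = 750 μL total → factor 750/30 = 25
Overall dilution factor = 25 × 10 × 16 × 6 × 12 × 12.5 × 25 = 9 × 10^7

9.00 × 10^7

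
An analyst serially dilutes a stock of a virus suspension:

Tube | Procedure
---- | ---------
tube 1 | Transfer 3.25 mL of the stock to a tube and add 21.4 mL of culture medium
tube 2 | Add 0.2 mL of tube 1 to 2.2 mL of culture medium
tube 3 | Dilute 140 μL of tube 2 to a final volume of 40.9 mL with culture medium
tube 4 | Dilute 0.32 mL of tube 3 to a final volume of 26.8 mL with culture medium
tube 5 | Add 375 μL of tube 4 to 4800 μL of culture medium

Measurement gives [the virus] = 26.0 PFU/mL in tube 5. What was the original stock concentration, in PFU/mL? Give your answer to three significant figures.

Step 1: 3.25 mL + 21.4 mL = 24.65 mL total → factor 24.65/3.25 = 7.5846
Step 2: 0.2 mL + 2.2 mL = 2.4 mL total → factor 2.4/0.2 = 12
Step 3: 140 μL brought to 40.9 mL → factor 40900/140 = 292.14
Step 4: 0.32 mL brought to 26.8 mL → factor 26.8/0.32 = 83.75
Step 5: 375 μL + 4800 μL = 5175 μL total → factor 5175/375 = 13.8
Overall dilution factor = 7.5846 × 12 × 292.14 × 83.75 × 13.8 = 3.0731 × 10^7
Stock = 26.0 PFU/mL × 3.0731 × 10^7 = 7.99 × 10^8 PFU/mL

7.99 × 10^8 PFU/mL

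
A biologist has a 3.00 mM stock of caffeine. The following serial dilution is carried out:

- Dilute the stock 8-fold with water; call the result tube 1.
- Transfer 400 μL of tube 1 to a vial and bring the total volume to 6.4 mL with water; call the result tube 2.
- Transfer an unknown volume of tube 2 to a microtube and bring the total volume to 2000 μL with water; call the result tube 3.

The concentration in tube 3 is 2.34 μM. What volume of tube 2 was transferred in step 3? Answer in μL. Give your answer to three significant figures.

200 μL

Step 1: 8-fold → factor 8
Step 2: 400 μL brought to 6.4 mL → factor 6400/400 = 16
Step 3: v brought to 2000 μL → factor = 2000 μL/v
Product of known-step factors = 128
Overall factor = 3.00 mM / (2.34 μM) = 1282.1
Step-3 factor = 1282.1 / 128 = 10.016
v = 2000 μL / 10.016 = 200 μL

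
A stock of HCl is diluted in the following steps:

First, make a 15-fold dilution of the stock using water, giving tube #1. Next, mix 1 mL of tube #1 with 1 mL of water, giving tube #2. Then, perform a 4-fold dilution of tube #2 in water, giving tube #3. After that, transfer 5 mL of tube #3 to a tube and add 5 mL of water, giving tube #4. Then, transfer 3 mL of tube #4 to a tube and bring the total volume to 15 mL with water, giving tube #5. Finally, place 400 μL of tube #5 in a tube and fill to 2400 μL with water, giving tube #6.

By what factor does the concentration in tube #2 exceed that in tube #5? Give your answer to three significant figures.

Step 1: 15-fold → factor 15
Step 2: 1 mL + 1 mL = 2 mL total → factor 2/1 = 2
Step 3: 4-fold → factor 4
Step 4: 5 mL + 5 mL = 10 mL total → factor 10/5 = 2
Step 5: 3 mL brought to 15 mL → factor 15/3 = 5
Dilution factor to tube #2 = 30; to tube #5 = 1200
[tube #2]/[tube #5] = (factor to tube #5)/(factor to tube #2) = 1200/30 = 40.0

40.0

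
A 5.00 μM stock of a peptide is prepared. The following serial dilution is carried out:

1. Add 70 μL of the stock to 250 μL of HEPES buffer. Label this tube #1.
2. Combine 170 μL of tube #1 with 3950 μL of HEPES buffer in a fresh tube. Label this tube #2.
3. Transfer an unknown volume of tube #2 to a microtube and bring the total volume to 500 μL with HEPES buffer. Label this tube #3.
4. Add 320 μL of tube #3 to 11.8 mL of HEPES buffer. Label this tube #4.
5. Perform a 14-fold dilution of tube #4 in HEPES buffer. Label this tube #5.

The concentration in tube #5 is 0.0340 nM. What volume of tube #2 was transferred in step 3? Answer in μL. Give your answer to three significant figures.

200 μL

Step 1: 70 μL + 250 μL = 320 μL total → factor 320/70 = 4.5714
Step 2: 170 μL + 3950 μL = 4120 μL total → factor 4120/170 = 24.235
Step 3: v brought to 500 μL → factor = 500 μL/v
Step 4: 320 μL + 11.8 mL = 12120 μL total → factor 12120/320 = 37.875
Step 5: 14-fold → factor 14
Product of known-step factors = 58746
Overall factor = 5.00 μM / (0.0340 nM) = 1.4706 × 10^5
Step-3 factor = 1.4706 × 10^5 / 58746 = 2.5033
v = 500 μL / 2.5033 = 200 μL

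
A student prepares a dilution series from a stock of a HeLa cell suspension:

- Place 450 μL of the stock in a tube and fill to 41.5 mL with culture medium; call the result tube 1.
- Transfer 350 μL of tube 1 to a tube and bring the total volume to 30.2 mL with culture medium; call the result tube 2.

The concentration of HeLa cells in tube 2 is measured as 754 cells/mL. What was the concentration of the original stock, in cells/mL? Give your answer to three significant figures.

6.00 × 10^6 cells/mL

Step 1: 450 μL brought to 41.5 mL → factor 41500/450 = 92.222
Step 2: 350 μL brought to 30.2 mL → factor 30200/350 = 86.286
Overall dilution factor = 92.222 × 86.286 = 7957.5
Stock = 754 cells/mL × 7957.5 = 6.00 × 10^6 cells/mL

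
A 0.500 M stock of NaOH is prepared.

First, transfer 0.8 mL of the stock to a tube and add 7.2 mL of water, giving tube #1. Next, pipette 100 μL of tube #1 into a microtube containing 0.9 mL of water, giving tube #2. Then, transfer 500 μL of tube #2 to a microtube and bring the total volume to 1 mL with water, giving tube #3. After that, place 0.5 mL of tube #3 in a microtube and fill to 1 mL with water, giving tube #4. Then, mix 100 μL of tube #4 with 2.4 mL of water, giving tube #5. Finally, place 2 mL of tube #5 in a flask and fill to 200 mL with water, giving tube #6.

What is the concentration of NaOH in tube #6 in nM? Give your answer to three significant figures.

Step 1: 0.8 mL + 7.2 mL = 8 mL total → factor 8/0.8 = 10
Step 2: 100 μL + 0.9 mL = 1000 μL total → factor 1000/100 = 10
Step 3: 500 μL brought to 1 mL → factor 1000/500 = 2
Step 4: 0.5 mL brought to 1 mL → factor 1/0.5 = 2
Step 5: 100 μL + 2.4 mL = 2500 μL total → factor 2500/100 = 25
Step 6: 2 mL brought to 200 mL → factor 200/2 = 100
Overall dilution factor = 10 × 10 × 2 × 2 × 25 × 100 = 1 × 10^6
Final = 0.500 M / 1 × 10^6 = 5.000 × 10^-7 M = 500 nM

500 nM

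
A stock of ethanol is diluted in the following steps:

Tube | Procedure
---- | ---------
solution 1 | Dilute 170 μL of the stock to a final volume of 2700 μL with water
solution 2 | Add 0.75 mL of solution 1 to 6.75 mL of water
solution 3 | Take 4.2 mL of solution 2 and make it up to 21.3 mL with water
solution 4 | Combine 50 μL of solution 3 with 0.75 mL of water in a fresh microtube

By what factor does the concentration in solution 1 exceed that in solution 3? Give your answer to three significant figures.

Step 1: 170 μL brought to 2700 μL → factor 2700/170 = 15.882
Step 2: 0.75 mL + 6.75 mL = 7.5 mL total → factor 7.5/0.75 = 10
Step 3: 4.2 mL brought to 21.3 mL → factor 21.3/4.2 = 5.0714
Dilution factor to solution 1 = 15.882; to solution 3 = 805.46
[solution 1]/[solution 3] = (factor to solution 3)/(factor to solution 1) = 805.46/15.882 = 50.7

50.7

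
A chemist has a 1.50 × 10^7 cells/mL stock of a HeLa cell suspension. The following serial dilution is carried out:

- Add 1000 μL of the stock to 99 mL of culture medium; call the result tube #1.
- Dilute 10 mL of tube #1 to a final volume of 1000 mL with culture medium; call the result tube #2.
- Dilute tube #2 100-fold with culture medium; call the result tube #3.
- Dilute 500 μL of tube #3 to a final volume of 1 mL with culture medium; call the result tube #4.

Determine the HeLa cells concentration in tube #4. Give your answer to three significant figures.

7.50 cells/mL

Step 1: 1000 μL + 99 mL = 1 × 10^5 μL total → factor 1 × 10^5/1000 = 100
Step 2: 10 mL brought to 1000 mL → factor 1000/10 = 100
Step 3: 100-fold → factor 100
Step 4: 500 μL brought to 1 mL → factor 1000/500 = 2
Overall dilution factor = 100 × 100 × 100 × 2 = 2 × 10^6
Final = 1.50 × 10^7 cells/mL / 2 × 10^6 = 7.50 cells/mL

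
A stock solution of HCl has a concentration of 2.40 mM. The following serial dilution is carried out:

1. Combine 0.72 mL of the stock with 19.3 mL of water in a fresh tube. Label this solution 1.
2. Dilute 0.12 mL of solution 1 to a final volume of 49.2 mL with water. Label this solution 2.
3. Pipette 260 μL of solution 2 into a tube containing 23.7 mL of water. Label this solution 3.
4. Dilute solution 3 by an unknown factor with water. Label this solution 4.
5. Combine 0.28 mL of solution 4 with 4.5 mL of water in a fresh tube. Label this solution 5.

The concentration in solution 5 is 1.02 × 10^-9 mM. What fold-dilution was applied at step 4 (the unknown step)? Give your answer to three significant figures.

131-fold

Step 1: 0.72 mL + 19.3 mL = 20.02 mL total → factor 20.02/0.72 = 27.806
Step 2: 0.12 mL brought to 49.2 mL → factor 49.2/0.12 = 410
Step 3: 260 μL + 23.7 mL = 23960 μL total → factor 23960/260 = 92.154
Step 4: unknown factor x
Step 5: 0.28 mL + 4.5 mL = 4.78 mL total → factor 4.78/0.28 = 17.071
Product of known-step factors = 1.7935 × 10^7
Overall factor = 2.40 mM / (1.02 × 10^-9 mM) = 2.3529 × 10^9
x = 2.3529 × 10^9 / 1.7935 × 10^7 = 131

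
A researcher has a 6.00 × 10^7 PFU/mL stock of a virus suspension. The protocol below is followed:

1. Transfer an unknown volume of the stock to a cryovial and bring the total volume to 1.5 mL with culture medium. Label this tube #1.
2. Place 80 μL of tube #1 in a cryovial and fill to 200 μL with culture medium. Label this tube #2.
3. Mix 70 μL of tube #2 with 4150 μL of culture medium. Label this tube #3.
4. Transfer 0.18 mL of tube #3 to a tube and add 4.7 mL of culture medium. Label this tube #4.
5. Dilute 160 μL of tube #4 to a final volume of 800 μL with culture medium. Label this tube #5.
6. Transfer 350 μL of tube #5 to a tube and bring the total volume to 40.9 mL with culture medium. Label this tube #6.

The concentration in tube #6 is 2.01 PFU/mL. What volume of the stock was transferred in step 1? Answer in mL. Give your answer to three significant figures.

Step 1: v brought to 1.5 mL → factor = 1.5 mL/v
Step 2: 80 μL brought to 200 μL → factor 200/80 = 2.5
Step 3: 70 μL + 4150 μL = 4220 μL total → factor 4220/70 = 60.286
Step 4: 0.18 mL + 4.7 mL = 4.88 mL total → factor 4.88/0.18 = 27.111
Step 5: 160 μL brought to 800 μL → factor 800/160 = 5
Step 6: 350 μL brought to 40.9 mL → factor 40900/350 = 116.86
Product of known-step factors = 2.3874 × 10^6
Overall factor = 6.00 × 10^7 PFU/mL / (2.01 PFU/mL) = 2.9851 × 10^7
Step-1 factor = 2.9851 × 10^7 / 2.3874 × 10^6 = 12.503
v = 1.5 mL / 12.503 = 0.120 mL

0.120 mL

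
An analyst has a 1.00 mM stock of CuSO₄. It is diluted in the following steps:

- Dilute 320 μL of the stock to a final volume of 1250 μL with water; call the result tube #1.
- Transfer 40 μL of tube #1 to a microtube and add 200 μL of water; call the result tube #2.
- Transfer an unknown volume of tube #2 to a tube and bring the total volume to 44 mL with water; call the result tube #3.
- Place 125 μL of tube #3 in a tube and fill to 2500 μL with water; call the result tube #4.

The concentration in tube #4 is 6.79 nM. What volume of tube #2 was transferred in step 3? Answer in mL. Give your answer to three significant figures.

0.140 mL

Step 1: 320 μL brought to 1250 μL → factor 1250/320 = 3.9062
Step 2: 40 μL + 200 μL = 240 μL total → factor 240/40 = 6
Step 3: v brought to 44 mL → factor = 44 mL/v
Step 4: 125 μL brought to 2500 μL → factor 2500/125 = 20
Product of known-step factors = 468.75
Overall factor = 1.00 mM / (6.79 nM) = 1.4728 × 10^5
Step-3 factor = 1.4728 × 10^5 / 468.75 = 314.19
v = 44 mL / 314.19 = 0.140 mL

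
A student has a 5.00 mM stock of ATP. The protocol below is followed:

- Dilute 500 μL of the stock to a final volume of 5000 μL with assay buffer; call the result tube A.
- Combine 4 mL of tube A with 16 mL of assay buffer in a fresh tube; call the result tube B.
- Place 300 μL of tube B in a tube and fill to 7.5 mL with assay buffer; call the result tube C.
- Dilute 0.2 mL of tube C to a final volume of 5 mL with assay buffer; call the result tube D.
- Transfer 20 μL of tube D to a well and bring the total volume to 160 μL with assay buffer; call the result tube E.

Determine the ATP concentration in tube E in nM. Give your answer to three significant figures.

20.0 nM

Step 1: 500 μL brought to 5000 μL → factor 5000/500 = 10
Step 2: 4 mL + 16 mL = 20 mL total → factor 20/4 = 5
Step 3: 300 μL brought to 7.5 mL → factor 7500/300 = 25
Step 4: 0.2 mL brought to 5 mL → factor 5/0.2 = 25
Step 5: 20 μL brought to 160 μL → factor 160/20 = 8
Overall dilution factor = 10 × 5 × 25 × 25 × 8 = 2.5 × 10^5
Final = 5.00 mM / 2.5 × 10^5 = 2.000 × 10^-5 mM = 20.0 nM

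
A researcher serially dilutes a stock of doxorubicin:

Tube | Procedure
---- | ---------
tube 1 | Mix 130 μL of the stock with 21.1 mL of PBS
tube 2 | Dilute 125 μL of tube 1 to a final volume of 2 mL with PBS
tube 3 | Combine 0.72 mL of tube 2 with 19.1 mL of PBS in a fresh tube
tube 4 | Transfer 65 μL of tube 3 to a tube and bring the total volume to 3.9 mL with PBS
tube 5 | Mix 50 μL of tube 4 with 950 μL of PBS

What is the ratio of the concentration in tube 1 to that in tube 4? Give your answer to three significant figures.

Step 1: 130 μL + 21.1 mL = 21230 μL total → factor 21230/130 = 163.31
Step 2: 125 μL brought to 2 mL → factor 2000/125 = 16
Step 3: 0.72 mL + 19.1 mL = 19.82 mL total → factor 19.82/0.72 = 27.528
Step 4: 65 μL brought to 3.9 mL → factor 3900/65 = 60
Dilution factor to tube 1 = 163.31; to tube 4 = 4.3157 × 10^6
[tube 1]/[tube 4] = (factor to tube 4)/(factor to tube 1) = 4.3157 × 10^6/163.31 = 2.64 × 10^4

2.64 × 10^4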